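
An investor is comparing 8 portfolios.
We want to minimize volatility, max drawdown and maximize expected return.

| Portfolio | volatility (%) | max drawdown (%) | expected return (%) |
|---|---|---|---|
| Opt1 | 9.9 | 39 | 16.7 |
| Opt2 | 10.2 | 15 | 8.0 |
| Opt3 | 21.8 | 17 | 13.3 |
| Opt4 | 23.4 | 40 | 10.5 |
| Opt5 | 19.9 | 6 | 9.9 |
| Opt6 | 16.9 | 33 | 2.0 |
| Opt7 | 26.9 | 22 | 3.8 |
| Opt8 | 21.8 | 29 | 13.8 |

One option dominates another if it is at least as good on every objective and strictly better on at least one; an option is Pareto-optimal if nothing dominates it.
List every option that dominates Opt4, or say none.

Opt1, Opt3, Opt8

Opt1: volatility 9.9≤23.4, max drawdown 39≤40, expected return 16.7≥10.5 — dominates Opt4.
Opt3: volatility 21.8≤23.4, max drawdown 17≤40, expected return 13.3≥10.5 — dominates Opt4.
Opt8: volatility 21.8≤23.4, max drawdown 29≤40, expected return 13.8≥10.5 — dominates Opt4.
Others (Opt2, Opt5, Opt6, Opt7) are each worse than Opt4 on at least one objective.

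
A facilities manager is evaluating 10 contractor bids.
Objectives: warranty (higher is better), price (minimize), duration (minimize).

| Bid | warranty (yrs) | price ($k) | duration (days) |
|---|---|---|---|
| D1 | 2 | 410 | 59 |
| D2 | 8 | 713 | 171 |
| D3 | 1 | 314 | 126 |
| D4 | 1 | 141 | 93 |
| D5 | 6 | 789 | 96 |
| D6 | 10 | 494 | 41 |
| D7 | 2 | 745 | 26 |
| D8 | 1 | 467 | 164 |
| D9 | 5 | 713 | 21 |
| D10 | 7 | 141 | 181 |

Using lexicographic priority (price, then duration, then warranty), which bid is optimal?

D4

First minimize price: best is 141, kept {D4, D10}.
Then minimize duration: best is 93, kept {D4}.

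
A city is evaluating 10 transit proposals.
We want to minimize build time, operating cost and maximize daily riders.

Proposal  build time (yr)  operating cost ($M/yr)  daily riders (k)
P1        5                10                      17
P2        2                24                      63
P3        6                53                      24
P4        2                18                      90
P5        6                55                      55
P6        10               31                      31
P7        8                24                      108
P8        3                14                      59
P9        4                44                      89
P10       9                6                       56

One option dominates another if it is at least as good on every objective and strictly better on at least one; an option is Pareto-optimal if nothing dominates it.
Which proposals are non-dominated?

P1: not dominated.
P2: dominated by P4 (build time 2≤2, operating cost 18≤24, daily riders 90≥63).
P3: dominated by P2 (build time 2≤6, operating cost 24≤53, daily riders 63≥24).
P4: not dominated.
P5: dominated by P2 (build time 2≤6, operating cost 24≤55, daily riders 63≥55).
P6: dominated by P2 (build time 2≤10, operating cost 24≤31, daily riders 63≥31).
P7: not dominated (best daily riders).
P8: not dominated.
P9: dominated by P4 (build time 2≤4, operating cost 18≤44, daily riders 90≥89).
P10: not dominated (best operating cost).

P1, P4, P7, P8, P10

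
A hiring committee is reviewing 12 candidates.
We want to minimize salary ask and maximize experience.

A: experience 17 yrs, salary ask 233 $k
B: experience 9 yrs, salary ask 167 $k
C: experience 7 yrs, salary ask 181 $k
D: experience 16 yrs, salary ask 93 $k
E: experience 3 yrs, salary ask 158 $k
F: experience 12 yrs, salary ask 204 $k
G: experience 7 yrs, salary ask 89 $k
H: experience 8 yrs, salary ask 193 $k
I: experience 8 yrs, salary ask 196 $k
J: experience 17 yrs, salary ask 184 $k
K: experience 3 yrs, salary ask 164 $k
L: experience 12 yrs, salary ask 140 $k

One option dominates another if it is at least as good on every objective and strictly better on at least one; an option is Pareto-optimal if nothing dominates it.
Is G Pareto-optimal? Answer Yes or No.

Yes

A: worse on salary ask (233 vs 89).
B: worse on salary ask (167 vs 89).
C: worse on salary ask (181 vs 89).
D: worse on salary ask (93 vs 89).
E: worse on experience (3 vs 7).
F: worse on salary ask (204 vs 89).
H: worse on salary ask (193 vs 89).
I: worse on salary ask (196 vs 89).
J: worse on salary ask (184 vs 89).
K: worse on experience (3 vs 7).
L: worse on salary ask (140 vs 89).
No option is at least as good as G on every objective and strictly better on one.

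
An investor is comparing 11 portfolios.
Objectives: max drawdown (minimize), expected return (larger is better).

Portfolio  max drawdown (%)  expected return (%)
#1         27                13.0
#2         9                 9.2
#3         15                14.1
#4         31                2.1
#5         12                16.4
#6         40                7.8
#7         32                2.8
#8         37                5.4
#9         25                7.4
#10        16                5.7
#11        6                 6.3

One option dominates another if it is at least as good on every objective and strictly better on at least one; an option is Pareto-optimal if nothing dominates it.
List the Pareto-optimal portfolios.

#1: dominated by #3 (max drawdown 15≤27, expected return 14.1≥13.0).
#2: not dominated.
#3: dominated by #5 (max drawdown 12≤15, expected return 16.4≥14.1).
#4: dominated by #1 (max drawdown 27≤31, expected return 13.0≥2.1).
#5: not dominated (best expected return).
#6: dominated by #1 (max drawdown 27≤40, expected return 13.0≥7.8).
#7: dominated by #1 (max drawdown 27≤32, expected return 13.0≥2.8).
#8: dominated by #1 (max drawdown 27≤37, expected return 13.0≥5.4).
#9: dominated by #2 (max drawdown 9≤25, expected return 9.2≥7.4).
#10: dominated by #2 (max drawdown 9≤16, expected return 9.2≥5.7).
#11: not dominated (best max drawdown).

#2, #5, #11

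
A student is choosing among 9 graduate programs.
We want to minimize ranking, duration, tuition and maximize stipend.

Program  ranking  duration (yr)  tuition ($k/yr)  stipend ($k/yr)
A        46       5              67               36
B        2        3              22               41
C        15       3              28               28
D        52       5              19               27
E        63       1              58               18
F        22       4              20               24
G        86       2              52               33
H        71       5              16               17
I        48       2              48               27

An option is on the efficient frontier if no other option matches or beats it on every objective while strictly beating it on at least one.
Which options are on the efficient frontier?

B, D, E, F, G, H, I

A: dominated by B (ranking 2≤46, duration 3≤5, tuition 22≤67, stipend 41≥36).
B: not dominated (best ranking).
C: dominated by B (ranking 2≤15, duration 3≤3, tuition 22≤28, stipend 41≥28).
D: not dominated.
E: not dominated (best duration).
F: not dominated.
G: not dominated.
H: not dominated (best tuition).
I: not dominated.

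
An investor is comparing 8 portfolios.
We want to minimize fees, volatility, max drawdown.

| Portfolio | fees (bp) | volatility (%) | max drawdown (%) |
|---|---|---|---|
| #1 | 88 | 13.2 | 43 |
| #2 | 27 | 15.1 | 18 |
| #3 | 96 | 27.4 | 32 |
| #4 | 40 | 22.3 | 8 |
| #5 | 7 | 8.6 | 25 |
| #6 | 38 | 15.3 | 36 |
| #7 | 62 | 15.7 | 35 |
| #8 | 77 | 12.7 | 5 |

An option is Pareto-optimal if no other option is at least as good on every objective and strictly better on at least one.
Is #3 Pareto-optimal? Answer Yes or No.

#2 vs #3: fees 27≤96, volatility 15.1≤27.4, max drawdown 18≤32 — #2 is at least as good on every objective and strictly better on at least one, so #2 dominates #3.

No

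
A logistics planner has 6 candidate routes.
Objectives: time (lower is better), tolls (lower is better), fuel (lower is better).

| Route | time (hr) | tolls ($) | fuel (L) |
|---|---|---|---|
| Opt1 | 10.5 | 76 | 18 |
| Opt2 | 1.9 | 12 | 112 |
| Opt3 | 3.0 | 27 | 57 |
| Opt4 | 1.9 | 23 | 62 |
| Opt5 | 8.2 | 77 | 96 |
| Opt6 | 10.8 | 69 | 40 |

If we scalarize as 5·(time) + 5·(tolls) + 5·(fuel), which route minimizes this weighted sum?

Opt4

Opt1: 5·10.5 + 5·76 + 5·18 = 522.5
Opt2: 5·1.9 + 5·12 + 5·112 = 629.5
Opt3: 5·3.0 + 5·27 + 5·57 = 435.0
Opt4: 5·1.9 + 5·23 + 5·62 = 434.5
Opt5: 5·8.2 + 5·77 + 5·96 = 906.0
Opt6: 5·10.8 + 5·69 + 5·40 = 599.0
Lowest: Opt4 at 434.5.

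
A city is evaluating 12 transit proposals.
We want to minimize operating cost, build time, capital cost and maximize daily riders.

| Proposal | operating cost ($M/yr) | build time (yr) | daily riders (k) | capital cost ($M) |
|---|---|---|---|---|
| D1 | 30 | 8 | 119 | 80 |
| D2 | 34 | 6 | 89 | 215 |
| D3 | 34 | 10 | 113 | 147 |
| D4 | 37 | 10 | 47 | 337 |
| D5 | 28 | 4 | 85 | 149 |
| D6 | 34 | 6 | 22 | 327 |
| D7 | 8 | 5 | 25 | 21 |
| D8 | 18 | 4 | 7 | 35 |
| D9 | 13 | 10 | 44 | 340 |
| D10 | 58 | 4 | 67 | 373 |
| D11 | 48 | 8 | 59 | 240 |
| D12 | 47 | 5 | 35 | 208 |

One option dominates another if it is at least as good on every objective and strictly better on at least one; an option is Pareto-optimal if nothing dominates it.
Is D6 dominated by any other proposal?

D2 vs D6: operating cost 34≤34, build time 6≤6, daily riders 89≥22, capital cost 215≤327 — D2 is at least as good on every objective and strictly better on at least one, so D2 dominates D6.

Yes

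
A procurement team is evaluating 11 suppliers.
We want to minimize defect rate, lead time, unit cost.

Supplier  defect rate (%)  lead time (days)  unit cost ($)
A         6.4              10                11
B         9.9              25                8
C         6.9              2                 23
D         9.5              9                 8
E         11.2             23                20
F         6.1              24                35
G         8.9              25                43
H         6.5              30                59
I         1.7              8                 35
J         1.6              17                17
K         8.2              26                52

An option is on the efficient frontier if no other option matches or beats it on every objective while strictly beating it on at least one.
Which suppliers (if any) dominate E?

A, D, J

A: defect rate 6.4≤11.2, lead time 10≤23, unit cost 11≤20 — dominates E.
D: defect rate 9.5≤11.2, lead time 9≤23, unit cost 8≤20 — dominates E.
J: defect rate 1.6≤11.2, lead time 17≤23, unit cost 17≤20 — dominates E.
Others (B, C, F, G, H, I, K) are each worse than E on at least one objective.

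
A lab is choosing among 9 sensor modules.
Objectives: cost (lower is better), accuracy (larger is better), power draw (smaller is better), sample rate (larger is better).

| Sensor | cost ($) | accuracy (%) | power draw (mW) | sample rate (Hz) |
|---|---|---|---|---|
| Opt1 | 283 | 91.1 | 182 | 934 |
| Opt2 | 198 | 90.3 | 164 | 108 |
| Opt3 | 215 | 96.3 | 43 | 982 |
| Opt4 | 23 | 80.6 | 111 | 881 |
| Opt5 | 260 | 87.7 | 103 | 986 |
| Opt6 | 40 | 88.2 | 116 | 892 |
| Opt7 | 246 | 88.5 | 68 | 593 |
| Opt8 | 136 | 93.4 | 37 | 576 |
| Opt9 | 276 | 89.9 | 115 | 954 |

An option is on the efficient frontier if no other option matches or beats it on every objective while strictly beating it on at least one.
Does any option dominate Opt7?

Yes

Opt3 vs Opt7: cost 215≤246, accuracy 96.3≥88.5, power draw 43≤68, sample rate 982≥593 — Opt3 is at least as good on every objective and strictly better on at least one, so Opt3 dominates Opt7.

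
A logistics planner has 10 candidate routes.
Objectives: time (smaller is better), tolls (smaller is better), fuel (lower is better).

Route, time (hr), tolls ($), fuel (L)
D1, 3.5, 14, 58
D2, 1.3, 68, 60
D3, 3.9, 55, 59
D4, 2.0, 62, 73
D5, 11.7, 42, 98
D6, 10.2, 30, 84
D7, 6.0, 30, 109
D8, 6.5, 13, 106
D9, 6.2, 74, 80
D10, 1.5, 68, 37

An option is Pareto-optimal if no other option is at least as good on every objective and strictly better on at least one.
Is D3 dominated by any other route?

Yes

D1 vs D3: time 3.5≤3.9, tolls 14≤55, fuel 58≤59 — D1 is at least as good on every objective and strictly better on at least one, so D1 dominates D3.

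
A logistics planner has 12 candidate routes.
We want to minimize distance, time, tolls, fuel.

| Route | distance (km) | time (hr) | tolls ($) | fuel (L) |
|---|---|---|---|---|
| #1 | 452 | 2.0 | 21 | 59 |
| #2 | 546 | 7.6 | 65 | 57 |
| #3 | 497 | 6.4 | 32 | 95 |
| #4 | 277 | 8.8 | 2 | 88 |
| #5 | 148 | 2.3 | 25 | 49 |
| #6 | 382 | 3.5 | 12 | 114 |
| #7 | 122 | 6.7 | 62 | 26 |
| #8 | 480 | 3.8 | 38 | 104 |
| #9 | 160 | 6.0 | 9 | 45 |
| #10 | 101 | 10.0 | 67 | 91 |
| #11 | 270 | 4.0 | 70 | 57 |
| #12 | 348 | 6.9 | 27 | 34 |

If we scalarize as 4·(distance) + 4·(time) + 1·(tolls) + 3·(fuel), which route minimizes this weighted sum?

#1: 4·452 + 4·2.0 + 1·21 + 3·59 = 2014.0
#2: 4·546 + 4·7.6 + 1·65 + 3·57 = 2450.4
#3: 4·497 + 4·6.4 + 1·32 + 3·95 = 2330.6
#4: 4·277 + 4·8.8 + 1·2 + 3·88 = 1409.2
#5: 4·148 + 4·2.3 + 1·25 + 3·49 = 773.2
#6: 4·382 + 4·3.5 + 1·12 + 3·114 = 1896.0
#7: 4·122 + 4·6.7 + 1·62 + 3·26 = 654.8
#8: 4·480 + 4·3.8 + 1·38 + 3·104 = 2285.2
#9: 4·160 + 4·6.0 + 1·9 + 3·45 = 808.0
#10: 4·101 + 4·10.0 + 1·67 + 3·91 = 784.0
#11: 4·270 + 4·4.0 + 1·70 + 3·57 = 1337.0
#12: 4·348 + 4·6.9 + 1·27 + 3·34 = 1548.6
Lowest: #7 at 654.8.

#7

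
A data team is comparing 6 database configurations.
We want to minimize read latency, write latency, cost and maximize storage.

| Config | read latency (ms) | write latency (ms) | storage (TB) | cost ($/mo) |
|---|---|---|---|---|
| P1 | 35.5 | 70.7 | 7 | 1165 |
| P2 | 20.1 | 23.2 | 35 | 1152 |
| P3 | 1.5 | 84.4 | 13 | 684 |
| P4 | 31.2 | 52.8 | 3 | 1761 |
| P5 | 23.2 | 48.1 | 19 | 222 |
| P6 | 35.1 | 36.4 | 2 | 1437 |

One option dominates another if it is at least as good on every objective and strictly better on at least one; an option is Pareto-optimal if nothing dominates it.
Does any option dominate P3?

P1: worse on read latency (35.5 vs 1.5).
P2: worse on read latency (20.1 vs 1.5).
P4: worse on read latency (31.2 vs 1.5).
P5: worse on read latency (23.2 vs 1.5).
P6: worse on read latency (35.1 vs 1.5).
No option is at least as good as P3 on every objective and strictly better on one.

No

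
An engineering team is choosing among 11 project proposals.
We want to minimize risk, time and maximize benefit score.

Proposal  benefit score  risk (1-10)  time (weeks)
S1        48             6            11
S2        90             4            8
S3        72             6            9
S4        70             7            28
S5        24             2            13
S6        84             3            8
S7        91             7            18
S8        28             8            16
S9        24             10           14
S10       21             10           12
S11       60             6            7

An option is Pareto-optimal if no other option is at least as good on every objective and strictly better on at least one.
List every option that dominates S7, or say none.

S1: worse on benefit score (48 vs 91).
S2: worse on benefit score (90 vs 91).
S3: worse on benefit score (72 vs 91).
S4: worse on benefit score (70 vs 91).
S5: worse on benefit score (24 vs 91).
S6: worse on benefit score (84 vs 91).
S8: worse on benefit score (28 vs 91).
S9: worse on benefit score (24 vs 91).
S10: worse on benefit score (21 vs 91).
S11: worse on benefit score (60 vs 91).
No option dominates S7.

none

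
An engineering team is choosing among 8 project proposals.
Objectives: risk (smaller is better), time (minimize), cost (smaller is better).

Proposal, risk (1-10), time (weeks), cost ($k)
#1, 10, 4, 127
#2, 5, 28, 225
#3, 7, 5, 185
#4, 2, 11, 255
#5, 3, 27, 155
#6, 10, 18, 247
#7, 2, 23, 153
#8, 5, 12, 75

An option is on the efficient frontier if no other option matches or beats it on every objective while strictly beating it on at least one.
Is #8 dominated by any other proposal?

#1: worse on risk (10 vs 5).
#2: worse on time (28 vs 12).
#3: worse on risk (7 vs 5).
#4: worse on cost (255 vs 75).
#5: worse on time (27 vs 12).
#6: worse on risk (10 vs 5).
#7: worse on time (23 vs 12).
No option is at least as good as #8 on every objective and strictly better on one.

No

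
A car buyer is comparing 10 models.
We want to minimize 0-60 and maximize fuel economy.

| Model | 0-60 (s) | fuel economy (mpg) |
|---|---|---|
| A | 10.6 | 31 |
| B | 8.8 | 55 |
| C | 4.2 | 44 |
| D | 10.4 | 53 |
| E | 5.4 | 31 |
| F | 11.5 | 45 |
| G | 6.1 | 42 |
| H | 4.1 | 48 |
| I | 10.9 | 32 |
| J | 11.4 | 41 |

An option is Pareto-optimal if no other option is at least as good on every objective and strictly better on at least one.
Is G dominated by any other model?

Yes

C vs G: 0-60 4.2≤6.1, fuel economy 44≥42 — C is at least as good on every objective and strictly better on at least one, so C dominates G.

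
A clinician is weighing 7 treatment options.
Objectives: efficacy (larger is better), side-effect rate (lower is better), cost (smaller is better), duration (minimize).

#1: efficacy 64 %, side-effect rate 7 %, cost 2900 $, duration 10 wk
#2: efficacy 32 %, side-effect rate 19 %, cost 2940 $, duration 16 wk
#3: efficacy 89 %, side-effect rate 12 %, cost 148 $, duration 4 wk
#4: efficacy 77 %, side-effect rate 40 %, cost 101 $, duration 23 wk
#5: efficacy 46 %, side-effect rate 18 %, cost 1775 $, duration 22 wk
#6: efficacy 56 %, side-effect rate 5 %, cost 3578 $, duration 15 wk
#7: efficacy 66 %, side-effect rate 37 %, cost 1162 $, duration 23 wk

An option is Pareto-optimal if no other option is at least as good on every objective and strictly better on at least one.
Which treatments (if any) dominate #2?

#1, #3

#1: efficacy 64≥32, side-effect rate 7≤19, cost 2900≤2940, duration 10≤16 — dominates #2.
#3: efficacy 89≥32, side-effect rate 12≤19, cost 148≤2940, duration 4≤16 — dominates #2.
Others (#4, #5, #6, #7) are each worse than #2 on at least one objective.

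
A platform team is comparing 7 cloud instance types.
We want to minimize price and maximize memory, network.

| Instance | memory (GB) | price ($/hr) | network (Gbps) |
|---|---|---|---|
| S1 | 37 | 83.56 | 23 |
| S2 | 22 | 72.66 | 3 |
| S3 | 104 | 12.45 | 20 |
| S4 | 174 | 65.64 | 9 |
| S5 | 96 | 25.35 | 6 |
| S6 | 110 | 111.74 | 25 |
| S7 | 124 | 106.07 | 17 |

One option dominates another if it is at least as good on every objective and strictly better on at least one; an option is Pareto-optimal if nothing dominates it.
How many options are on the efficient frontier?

S1: not dominated.
S2: dominated by S3 (memory 104≥22, price 12.45≤72.66, network 20≥3).
S3: not dominated (best price).
S4: not dominated (best memory).
S5: dominated by S3 (memory 104≥96, price 12.45≤25.35, network 20≥6).
S6: not dominated (best network).
S7: not dominated.
Pareto-optimal: S1, S3, S4, S6, S7 → 5.

5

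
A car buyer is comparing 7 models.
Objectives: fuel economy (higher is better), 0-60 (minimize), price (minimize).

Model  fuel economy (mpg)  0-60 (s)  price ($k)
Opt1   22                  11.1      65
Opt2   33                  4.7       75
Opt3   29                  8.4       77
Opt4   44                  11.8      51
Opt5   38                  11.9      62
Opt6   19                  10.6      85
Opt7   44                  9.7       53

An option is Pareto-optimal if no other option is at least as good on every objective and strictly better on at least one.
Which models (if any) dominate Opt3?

Opt2

Opt2: fuel economy 33≥29, 0-60 4.7≤8.4, price 75≤77 — dominates Opt3.
Others (Opt1, Opt4, Opt5, Opt6, Opt7) are each worse than Opt3 on at least one objective.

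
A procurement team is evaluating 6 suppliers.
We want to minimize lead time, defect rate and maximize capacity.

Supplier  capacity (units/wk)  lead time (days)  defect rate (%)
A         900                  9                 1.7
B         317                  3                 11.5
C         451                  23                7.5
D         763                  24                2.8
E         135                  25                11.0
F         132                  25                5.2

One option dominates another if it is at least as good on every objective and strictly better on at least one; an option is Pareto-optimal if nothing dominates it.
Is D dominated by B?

No

B vs D: B is worse on capacity (317 vs 763), so it does not dominate D.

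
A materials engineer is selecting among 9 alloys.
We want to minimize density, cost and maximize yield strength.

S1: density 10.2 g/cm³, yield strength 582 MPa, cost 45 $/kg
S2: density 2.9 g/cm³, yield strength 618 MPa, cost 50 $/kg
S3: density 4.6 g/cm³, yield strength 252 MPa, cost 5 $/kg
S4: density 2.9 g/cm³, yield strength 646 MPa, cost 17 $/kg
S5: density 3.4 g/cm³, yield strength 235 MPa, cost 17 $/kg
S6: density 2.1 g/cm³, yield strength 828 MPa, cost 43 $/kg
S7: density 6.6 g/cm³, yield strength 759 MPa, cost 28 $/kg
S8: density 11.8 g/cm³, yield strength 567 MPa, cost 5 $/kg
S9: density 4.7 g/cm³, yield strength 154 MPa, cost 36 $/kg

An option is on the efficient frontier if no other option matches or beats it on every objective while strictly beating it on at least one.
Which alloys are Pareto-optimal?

S1: dominated by S4 (density 2.9≤10.2, yield strength 646≥582, cost 17≤45).
S2: dominated by S4 (density 2.9≤2.9, yield strength 646≥618, cost 17≤50).
S3: not dominated.
S4: not dominated.
S5: dominated by S4 (density 2.9≤3.4, yield strength 646≥235, cost 17≤17).
S6: not dominated (best density).
S7: not dominated.
S8: not dominated.
S9: dominated by S3 (density 4.6≤4.7, yield strength 252≥154, cost 5≤36).

S3, S4, S6, S7, S8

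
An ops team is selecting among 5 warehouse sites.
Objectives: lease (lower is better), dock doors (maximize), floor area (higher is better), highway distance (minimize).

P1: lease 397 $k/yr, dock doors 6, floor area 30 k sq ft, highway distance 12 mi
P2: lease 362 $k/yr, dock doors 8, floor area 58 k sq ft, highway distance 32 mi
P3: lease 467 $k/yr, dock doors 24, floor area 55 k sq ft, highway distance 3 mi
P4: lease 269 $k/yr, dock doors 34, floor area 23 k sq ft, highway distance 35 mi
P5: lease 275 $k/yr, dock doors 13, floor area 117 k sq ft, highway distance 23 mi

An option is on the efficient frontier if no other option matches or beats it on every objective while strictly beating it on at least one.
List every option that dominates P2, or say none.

P5: lease 275≤362, dock doors 13≥8, floor area 117≥58, highway distance 23≤32 — dominates P2.
Others (P1, P3, P4) are each worse than P2 on at least one objective.

P5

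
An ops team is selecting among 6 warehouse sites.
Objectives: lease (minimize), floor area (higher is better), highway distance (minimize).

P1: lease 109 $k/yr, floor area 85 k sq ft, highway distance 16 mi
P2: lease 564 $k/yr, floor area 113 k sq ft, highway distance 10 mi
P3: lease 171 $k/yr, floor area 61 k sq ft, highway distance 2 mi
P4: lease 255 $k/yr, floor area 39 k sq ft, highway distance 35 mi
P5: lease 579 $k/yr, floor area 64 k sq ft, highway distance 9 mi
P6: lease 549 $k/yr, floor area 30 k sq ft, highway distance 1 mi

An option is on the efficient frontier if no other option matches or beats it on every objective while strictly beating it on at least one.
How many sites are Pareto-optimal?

P1: not dominated (best lease).
P2: not dominated (best floor area).
P3: not dominated.
P4: dominated by P1 (lease 109≤255, floor area 85≥39, highway distance 16≤35).
P5: not dominated.
P6: not dominated (best highway distance).
Pareto-optimal: P1, P2, P3, P5, P6 → 5.

5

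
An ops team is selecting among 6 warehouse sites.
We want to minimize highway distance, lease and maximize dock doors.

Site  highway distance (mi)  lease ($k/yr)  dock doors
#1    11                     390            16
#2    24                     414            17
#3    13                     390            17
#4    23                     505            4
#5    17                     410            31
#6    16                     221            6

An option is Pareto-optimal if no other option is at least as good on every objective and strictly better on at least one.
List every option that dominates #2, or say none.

#3: highway distance 13≤24, lease 390≤414, dock doors 17≥17 — dominates #2.
#5: highway distance 17≤24, lease 410≤414, dock doors 31≥17 — dominates #2.
Others (#1, #4, #6) are each worse than #2 on at least one objective.

#3, #5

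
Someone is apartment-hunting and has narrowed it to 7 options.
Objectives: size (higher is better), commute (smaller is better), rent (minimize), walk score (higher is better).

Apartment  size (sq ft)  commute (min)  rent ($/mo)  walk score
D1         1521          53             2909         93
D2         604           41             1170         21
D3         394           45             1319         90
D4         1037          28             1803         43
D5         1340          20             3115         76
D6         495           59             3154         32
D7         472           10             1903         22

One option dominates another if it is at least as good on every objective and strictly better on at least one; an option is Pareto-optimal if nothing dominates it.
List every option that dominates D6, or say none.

D1, D4, D5

D1: size 1521≥495, commute 53≤59, rent 2909≤3154, walk score 93≥32 — dominates D6.
D4: size 1037≥495, commute 28≤59, rent 1803≤3154, walk score 43≥32 — dominates D6.
D5: size 1340≥495, commute 20≤59, rent 3115≤3154, walk score 76≥32 — dominates D6.
Others (D2, D3, D7) are each worse than D6 on at least one objective.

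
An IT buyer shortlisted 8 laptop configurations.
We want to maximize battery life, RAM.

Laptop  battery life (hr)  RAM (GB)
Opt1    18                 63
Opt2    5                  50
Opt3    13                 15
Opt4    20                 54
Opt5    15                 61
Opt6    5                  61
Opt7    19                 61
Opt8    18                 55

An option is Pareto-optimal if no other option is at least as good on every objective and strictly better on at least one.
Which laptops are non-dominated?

Opt1: not dominated (best RAM).
Opt2: dominated by Opt1 (battery life 18≥5, RAM 63≥50).
Opt3: dominated by Opt1 (battery life 18≥13, RAM 63≥15).
Opt4: not dominated (best battery life).
Opt5: dominated by Opt1 (battery life 18≥15, RAM 63≥61).
Opt6: dominated by Opt1 (battery life 18≥5, RAM 63≥61).
Opt7: not dominated.
Opt8: dominated by Opt1 (battery life 18≥18, RAM 63≥55).

Opt1, Opt4, Opt7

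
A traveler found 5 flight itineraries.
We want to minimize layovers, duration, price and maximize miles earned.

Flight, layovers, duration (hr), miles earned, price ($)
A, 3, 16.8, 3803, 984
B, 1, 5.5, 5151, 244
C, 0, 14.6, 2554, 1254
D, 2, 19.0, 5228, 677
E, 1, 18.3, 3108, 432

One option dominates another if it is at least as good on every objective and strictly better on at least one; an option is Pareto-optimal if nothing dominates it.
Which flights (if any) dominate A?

B

B: layovers 1≤3, duration 5.5≤16.8, miles earned 5151≥3803, price 244≤984 — dominates A.
Others (C, D, E) are each worse than A on at least one objective.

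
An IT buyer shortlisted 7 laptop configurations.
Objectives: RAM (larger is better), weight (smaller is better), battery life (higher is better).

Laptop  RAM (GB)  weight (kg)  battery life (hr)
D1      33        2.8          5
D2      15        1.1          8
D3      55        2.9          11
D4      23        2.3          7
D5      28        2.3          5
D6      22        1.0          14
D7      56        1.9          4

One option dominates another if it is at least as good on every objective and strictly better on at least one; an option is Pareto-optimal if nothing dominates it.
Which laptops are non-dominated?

D1: not dominated.
D2: dominated by D6 (RAM 22≥15, weight 1.0≤1.1, battery life 14≥8).
D3: not dominated.
D4: not dominated.
D5: not dominated.
D6: not dominated (best weight).
D7: not dominated (best RAM).

D1, D3, D4, D5, D6, D7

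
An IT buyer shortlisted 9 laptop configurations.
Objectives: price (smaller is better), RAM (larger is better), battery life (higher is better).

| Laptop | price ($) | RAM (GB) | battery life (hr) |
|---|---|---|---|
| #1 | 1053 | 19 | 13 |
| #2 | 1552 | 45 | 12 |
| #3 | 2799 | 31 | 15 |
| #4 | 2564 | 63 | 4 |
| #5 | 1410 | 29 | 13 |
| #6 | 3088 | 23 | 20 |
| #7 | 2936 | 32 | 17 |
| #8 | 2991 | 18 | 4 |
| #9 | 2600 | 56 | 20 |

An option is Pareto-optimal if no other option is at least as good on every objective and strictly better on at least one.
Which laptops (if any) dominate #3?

#9

#9: price 2600≤2799, RAM 56≥31, battery life 20≥15 — dominates #3.
Others (#1, #2, #4, #5, #6, #7, #8) are each worse than #3 on at least one objective.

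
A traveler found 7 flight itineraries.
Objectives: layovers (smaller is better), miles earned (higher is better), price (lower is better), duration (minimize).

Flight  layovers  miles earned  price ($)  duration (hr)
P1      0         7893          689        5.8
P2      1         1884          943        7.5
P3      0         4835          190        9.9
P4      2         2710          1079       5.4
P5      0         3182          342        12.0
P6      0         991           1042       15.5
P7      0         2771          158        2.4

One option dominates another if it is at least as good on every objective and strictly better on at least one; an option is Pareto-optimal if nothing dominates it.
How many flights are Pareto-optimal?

3

P1: not dominated (best miles earned).
P2: dominated by P1 (layovers 0≤1, miles earned 7893≥1884, price 689≤943, duration 5.8≤7.5).
P3: not dominated.
P4: dominated by P7 (layovers 0≤2, miles earned 2771≥2710, price 158≤1079, duration 2.4≤5.4).
P5: dominated by P3 (layovers 0≤0, miles earned 4835≥3182, price 190≤342, duration 9.9≤12.0).
P6: dominated by P1 (layovers 0≤0, miles earned 7893≥991, price 689≤1042, duration 5.8≤15.5).
P7: not dominated (best price).
Pareto-optimal: P1, P3, P7 → 3.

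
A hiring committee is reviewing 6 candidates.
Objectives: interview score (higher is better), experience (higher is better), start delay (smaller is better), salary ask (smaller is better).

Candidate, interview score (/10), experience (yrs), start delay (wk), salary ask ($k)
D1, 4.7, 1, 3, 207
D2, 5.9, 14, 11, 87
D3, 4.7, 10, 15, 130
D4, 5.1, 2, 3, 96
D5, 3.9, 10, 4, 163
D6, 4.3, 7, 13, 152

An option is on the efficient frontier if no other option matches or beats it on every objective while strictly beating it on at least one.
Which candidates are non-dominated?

D1: dominated by D4 (interview score 5.1≥4.7, experience 2≥1, start delay 3≤3, salary ask 96≤207).
D2: not dominated (best interview score).
D3: dominated by D2 (interview score 5.9≥4.7, experience 14≥10, start delay 11≤15, salary ask 87≤130).
D4: not dominated.
D5: not dominated.
D6: dominated by D2 (interview score 5.9≥4.3, experience 14≥7, start delay 11≤13, salary ask 87≤152).

D2, D4, D5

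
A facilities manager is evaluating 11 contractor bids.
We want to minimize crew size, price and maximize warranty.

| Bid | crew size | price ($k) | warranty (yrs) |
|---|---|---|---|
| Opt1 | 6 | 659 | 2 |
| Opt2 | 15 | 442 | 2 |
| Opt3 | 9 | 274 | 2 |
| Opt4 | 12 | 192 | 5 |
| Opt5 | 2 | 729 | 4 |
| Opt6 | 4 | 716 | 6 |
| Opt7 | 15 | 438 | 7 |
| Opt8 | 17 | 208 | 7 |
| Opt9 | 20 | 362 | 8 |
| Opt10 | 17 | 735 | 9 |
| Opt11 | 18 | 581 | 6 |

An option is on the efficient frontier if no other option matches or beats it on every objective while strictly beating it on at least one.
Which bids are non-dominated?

Opt1, Opt3, Opt4, Opt5, Opt6, Opt7, Opt8, Opt9, Opt10

Opt1: not dominated.
Opt2: dominated by Opt3 (crew size 9≤15, price 274≤442, warranty 2≥2).
Opt3: not dominated.
Opt4: not dominated (best price).
Opt5: not dominated (best crew size).
Opt6: not dominated.
Opt7: not dominated.
Opt8: not dominated.
Opt9: not dominated.
Opt10: not dominated (best warranty).
Opt11: dominated by Opt7 (crew size 15≤18, price 438≤581, warranty 7≥6).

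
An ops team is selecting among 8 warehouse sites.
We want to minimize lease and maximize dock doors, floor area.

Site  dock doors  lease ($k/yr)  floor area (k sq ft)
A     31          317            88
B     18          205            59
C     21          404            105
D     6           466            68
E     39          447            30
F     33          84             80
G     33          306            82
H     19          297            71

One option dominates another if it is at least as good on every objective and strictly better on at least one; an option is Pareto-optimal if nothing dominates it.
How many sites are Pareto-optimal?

A: not dominated.
B: dominated by F (dock doors 33≥18, lease 84≤205, floor area 80≥59).
C: not dominated (best floor area).
D: dominated by A (dock doors 31≥6, lease 317≤466, floor area 88≥68).
E: not dominated (best dock doors).
F: not dominated (best lease).
G: not dominated.
H: dominated by F (dock doors 33≥19, lease 84≤297, floor area 80≥71).
Pareto-optimal: A, C, E, F, G → 5.

5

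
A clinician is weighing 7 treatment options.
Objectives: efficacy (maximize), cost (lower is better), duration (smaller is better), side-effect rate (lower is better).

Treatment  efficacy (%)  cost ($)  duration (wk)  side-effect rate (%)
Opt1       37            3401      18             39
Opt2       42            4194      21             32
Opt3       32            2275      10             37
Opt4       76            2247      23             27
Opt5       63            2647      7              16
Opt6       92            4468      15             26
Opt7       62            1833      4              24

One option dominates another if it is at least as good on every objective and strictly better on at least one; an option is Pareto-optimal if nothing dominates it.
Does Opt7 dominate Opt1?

Yes

Opt7 vs Opt1: efficacy 62≥37, cost 1833≤3401, duration 4≤18, side-effect rate 24≤39 — Opt7 is at least as good on every objective with at least one strict improvement.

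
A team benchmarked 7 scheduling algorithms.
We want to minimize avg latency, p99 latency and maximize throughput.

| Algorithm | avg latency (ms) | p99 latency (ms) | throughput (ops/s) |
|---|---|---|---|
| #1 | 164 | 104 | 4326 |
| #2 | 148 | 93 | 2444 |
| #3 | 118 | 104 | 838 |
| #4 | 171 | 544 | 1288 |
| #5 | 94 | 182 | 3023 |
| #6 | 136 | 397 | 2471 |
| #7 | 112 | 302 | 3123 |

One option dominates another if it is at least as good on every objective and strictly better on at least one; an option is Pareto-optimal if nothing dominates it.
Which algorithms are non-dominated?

#1: not dominated (best throughput).
#2: not dominated (best p99 latency).
#3: not dominated.
#4: dominated by #1 (avg latency 164≤171, p99 latency 104≤544, throughput 4326≥1288).
#5: not dominated (best avg latency).
#6: dominated by #5 (avg latency 94≤136, p99 latency 182≤397, throughput 3023≥2471).
#7: not dominated.

#1, #2, #3, #5, #7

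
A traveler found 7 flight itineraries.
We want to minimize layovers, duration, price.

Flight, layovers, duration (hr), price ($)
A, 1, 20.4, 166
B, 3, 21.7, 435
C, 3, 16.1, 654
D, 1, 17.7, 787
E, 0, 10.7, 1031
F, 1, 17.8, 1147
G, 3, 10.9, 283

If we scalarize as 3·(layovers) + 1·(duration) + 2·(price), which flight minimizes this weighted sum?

A

A: 3·1 + 1·20.4 + 2·166 = 355.4
B: 3·3 + 1·21.7 + 2·435 = 900.7
C: 3·3 + 1·16.1 + 2·654 = 1333.1
D: 3·1 + 1·17.7 + 2·787 = 1594.7
E: 3·0 + 1·10.7 + 2·1031 = 2072.7
F: 3·1 + 1·17.8 + 2·1147 = 2314.8
G: 3·3 + 1·10.9 + 2·283 = 585.9
Lowest: A at 355.4.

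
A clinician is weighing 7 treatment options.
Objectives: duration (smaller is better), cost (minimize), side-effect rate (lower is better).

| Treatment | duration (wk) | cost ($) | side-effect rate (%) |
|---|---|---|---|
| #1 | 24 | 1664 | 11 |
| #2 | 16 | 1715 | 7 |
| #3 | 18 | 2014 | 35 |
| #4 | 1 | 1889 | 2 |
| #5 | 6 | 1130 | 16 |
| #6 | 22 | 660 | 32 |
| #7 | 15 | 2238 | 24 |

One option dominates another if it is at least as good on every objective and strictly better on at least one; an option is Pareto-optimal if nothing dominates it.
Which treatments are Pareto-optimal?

#1: not dominated.
#2: not dominated.
#3: dominated by #2 (duration 16≤18, cost 1715≤2014, side-effect rate 7≤35).
#4: not dominated (best duration).
#5: not dominated.
#6: not dominated (best cost).
#7: dominated by #4 (duration 1≤15, cost 1889≤2238, side-effect rate 2≤24).

#1, #2, #4, #5, #6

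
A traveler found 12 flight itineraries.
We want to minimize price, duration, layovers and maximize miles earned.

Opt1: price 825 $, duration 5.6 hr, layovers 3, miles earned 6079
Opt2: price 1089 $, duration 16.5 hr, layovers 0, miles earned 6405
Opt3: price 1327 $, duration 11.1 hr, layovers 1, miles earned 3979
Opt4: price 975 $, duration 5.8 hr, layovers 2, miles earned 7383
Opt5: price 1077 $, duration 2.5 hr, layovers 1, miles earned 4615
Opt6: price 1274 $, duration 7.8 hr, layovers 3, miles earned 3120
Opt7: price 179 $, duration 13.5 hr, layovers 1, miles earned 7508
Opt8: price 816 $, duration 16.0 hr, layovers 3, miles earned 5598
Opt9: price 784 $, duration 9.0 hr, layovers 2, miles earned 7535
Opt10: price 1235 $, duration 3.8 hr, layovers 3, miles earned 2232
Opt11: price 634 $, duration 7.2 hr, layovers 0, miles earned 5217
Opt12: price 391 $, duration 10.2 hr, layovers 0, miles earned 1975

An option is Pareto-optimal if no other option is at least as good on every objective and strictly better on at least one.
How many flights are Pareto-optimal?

Opt1: not dominated.
Opt2: not dominated.
Opt3: dominated by Opt5 (price 1077≤1327, duration 2.5≤11.1, layovers 1≤1, miles earned 4615≥3979).
Opt4: not dominated.
Opt5: not dominated (best duration).
Opt6: dominated by Opt1 (price 825≤1274, duration 5.6≤7.8, layovers 3≤3, miles earned 6079≥3120).
Opt7: not dominated (best price).
Opt8: dominated by Opt7 (price 179≤816, duration 13.5≤16.0, layovers 1≤3, miles earned 7508≥5598).
Opt9: not dominated (best miles earned).
Opt10: dominated by Opt5 (price 1077≤1235, duration 2.5≤3.8, layovers 1≤3, miles earned 4615≥2232).
Opt11: not dominated.
Opt12: not dominated.
Pareto-optimal: Opt1, Opt2, Opt4, Opt5, Opt7, Opt9, Opt11, Opt12 → 8.

8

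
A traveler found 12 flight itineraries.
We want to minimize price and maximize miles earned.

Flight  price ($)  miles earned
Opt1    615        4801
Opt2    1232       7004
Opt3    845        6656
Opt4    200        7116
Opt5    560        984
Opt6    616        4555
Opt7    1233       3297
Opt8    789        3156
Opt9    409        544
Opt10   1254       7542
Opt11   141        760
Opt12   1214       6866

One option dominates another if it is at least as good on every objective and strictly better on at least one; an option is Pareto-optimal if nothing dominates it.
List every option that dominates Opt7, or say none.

Opt1, Opt2, Opt3, Opt4, Opt6, Opt12

Opt1: price 615≤1233, miles earned 4801≥3297 — dominates Opt7.
Opt2: price 1232≤1233, miles earned 7004≥3297 — dominates Opt7.
Opt3: price 845≤1233, miles earned 6656≥3297 — dominates Opt7.
Opt4: price 200≤1233, miles earned 7116≥3297 — dominates Opt7.
Opt6: price 616≤1233, miles earned 4555≥3297 — dominates Opt7.
Opt12: price 1214≤1233, miles earned 6866≥3297 — dominates Opt7.
Others (Opt5, Opt8, Opt9, Opt10, Opt11) are each worse than Opt7 on at least one objective.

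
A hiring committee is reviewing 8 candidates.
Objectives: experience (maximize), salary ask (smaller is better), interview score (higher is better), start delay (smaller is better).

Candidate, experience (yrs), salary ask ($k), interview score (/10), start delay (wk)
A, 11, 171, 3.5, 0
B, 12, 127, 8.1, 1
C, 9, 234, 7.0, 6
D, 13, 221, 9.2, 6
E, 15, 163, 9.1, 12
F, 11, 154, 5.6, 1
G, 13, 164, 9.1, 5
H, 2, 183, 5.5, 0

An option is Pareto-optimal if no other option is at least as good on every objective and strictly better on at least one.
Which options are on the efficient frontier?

A, B, D, E, G, H

A: not dominated.
B: not dominated (best salary ask).
C: dominated by B (experience 12≥9, salary ask 127≤234, interview score 8.1≥7.0, start delay 1≤6).
D: not dominated (best interview score).
E: not dominated (best experience).
F: dominated by B (experience 12≥11, salary ask 127≤154, interview score 8.1≥5.6, start delay 1≤1).
G: not dominated.
H: not dominated.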